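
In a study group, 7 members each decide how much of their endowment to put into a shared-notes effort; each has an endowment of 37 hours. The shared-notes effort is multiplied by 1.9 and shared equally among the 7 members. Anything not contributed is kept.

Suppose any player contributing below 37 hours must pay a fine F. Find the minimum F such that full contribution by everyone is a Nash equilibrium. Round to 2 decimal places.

26.96 hours

Given the others contribute fully, the best deviation is to contribute 0 (any partial contribution still incurs the fine and gives up units whose private return 0.2714 is below 1).
Deviating from 37 to 0 saves 37 hours but forfeits the deviator's share of the drop in the shared-notes effort: 1.9/7 × 37 = 10.04.
So the deviation gain is 37 − 10.04 = 26.96, and the fine must be at least 26.96 hours to wipe it out.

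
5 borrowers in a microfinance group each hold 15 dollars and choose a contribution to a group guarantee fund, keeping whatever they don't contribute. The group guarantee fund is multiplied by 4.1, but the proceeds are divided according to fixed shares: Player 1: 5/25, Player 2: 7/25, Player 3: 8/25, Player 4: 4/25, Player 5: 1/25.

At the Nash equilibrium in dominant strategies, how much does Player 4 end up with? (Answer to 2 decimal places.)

34.68 dollars

Player j's private return per contributed unit is 4.1 × (j's share). Contributing is weakly dominant for j when that share is at least 1/4.1 = 0.2439, and contributing 0 is dominant otherwise.
Player 2 and Player 3 clear that bar, contributing 15 each; the remaining 3 contribute 0. Total contributed: 30.
Player 4 keeps 15 and receives 4.1 × 30 × 4/25 = 19.68 from the group guarantee fund, for a payoff of 34.68.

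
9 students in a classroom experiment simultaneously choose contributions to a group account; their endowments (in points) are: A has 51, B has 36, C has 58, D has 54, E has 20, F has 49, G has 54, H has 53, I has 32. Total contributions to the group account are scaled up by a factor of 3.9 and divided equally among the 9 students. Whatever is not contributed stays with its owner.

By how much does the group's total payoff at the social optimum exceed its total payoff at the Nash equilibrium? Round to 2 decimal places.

The private return per contributed unit is 3.9/9 = 0.4333 < 1 for every player regardless of endowment, so the Nash equilibrium is zero contribution and the group total is Σ E_j = 51 + 36 + 58 + 54 + 20 + 49 + 54 + 53 + 32 = 407.
Each contributed unit returns 3.900 to the group, so the social optimum is full contribution by everyone: group total = 3.900 × 407 = 1587.30.
Efficiency loss = (3.900 − 1) × 407 = 1180.30.

1180.30 points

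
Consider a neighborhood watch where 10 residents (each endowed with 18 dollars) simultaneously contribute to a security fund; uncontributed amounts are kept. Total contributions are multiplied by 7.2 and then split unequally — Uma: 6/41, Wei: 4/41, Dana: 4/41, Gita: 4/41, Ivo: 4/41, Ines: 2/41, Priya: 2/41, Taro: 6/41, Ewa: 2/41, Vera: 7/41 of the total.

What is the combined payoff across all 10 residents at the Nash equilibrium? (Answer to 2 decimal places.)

514.80 dollars

Each unit j contributes comes back to j as 7.2 × (j's share), so j prefers to contribute only if that share exceeds 1/7.2 = 0.1389; otherwise keeping the unit dominates.
Uma, Taro and Vera are above the threshold, contributing 18 each; the remaining 7 contribute 0. Total contributed: 54.
The security fund pays out 7.2 × 54 = 388.80 in total (split across the unequal shares, but the aggregate is all that matters for the group sum).
The 7 free-riders keep 18 each, adding 126. Group total = 126 + 388.80 = 514.80.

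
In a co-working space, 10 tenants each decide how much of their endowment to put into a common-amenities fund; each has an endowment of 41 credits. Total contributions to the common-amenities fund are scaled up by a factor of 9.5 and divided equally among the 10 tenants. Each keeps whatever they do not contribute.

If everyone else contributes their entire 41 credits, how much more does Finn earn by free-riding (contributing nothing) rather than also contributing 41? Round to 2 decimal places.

2.05 credits

Switching from a contribution of 41 to 0 lets Finn keep an extra 41 credits, but lowers the common-amenities fund by 41, which costs Finn their own share of that drop: 9.5/10 × 41 = 38.95.
Net gain = 41 − 38.95 = 2.05. The private return per contributed unit (0.9500) is below 1, so free-riding is indeed the best response regardless of what the others do.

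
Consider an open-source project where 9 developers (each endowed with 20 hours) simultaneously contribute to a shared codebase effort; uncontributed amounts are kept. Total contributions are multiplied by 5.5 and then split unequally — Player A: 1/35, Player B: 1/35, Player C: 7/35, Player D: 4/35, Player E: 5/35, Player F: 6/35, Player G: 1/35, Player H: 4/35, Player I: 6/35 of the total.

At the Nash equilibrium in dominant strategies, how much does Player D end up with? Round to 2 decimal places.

32.57 hours

Player j's private return per contributed unit is 5.5 × (j's share). Contributing is weakly dominant for j when that share is at least 1/5.5 = 0.1818, and contributing 0 is dominant otherwise.
The only share above 0.1818 is Player C's 7/35, contributing 20; the remaining 8 contribute 0. Total contributed: 20.
Player D keeps 20 and receives 5.5 × 20 × 4/35 = 12.57 from the shared codebase effort, for a payoff of 32.57.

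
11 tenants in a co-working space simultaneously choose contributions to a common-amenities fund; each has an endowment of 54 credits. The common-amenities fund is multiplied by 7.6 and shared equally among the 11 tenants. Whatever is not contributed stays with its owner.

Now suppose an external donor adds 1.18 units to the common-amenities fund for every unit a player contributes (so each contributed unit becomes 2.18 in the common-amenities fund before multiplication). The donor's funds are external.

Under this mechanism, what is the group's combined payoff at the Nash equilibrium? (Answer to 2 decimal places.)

9841.39 credits

The effective private return per unit is now 7.6 × 2.18 / 11 = 1.5062 > 1, so every player's dominant strategy flips to full contribution.
At the Nash equilibrium everyone contributes 54. Group total payoff = 7.6 × 2.18 × 594 = 9841.39.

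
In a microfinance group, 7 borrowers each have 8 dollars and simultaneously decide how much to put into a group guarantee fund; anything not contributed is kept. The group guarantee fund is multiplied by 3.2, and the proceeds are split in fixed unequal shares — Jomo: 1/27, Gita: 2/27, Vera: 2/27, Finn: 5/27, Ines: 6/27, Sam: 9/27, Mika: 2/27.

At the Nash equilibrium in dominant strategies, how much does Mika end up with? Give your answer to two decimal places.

A player with share s gets back 3.2·s per unit contributed, so full contribution is dominant for anyone with s > 1/3.2 = 0.3125 and zero contribution is dominant for anyone below.
The only share above 0.3125 is Sam's 9/27, contributing 8; the remaining 6 contribute 0. Total contributed: 8.
Mika keeps 8 and receives 3.2 × 8 × 2/27 = 1.90 from the group guarantee fund, for a payoff of 9.90.

9.90 dollars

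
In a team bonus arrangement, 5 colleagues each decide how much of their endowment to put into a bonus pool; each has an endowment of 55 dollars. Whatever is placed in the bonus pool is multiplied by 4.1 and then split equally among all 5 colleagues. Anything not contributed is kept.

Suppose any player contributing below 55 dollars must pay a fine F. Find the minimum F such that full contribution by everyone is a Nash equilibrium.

Given the others contribute fully, the best deviation is to contribute 0 (any partial contribution still incurs the fine and gives up units whose private return 0.8200 is below 1).
Deviating from 55 to 0 saves 55 dollars but forfeits the deviator's share of the drop in the bonus pool: 4.1/5 × 55 = 45.10.
So the deviation gain is 55 − 45.10 = 9.90, and the fine must be at least 9.90 dollars to wipe it out.

9.90 dollars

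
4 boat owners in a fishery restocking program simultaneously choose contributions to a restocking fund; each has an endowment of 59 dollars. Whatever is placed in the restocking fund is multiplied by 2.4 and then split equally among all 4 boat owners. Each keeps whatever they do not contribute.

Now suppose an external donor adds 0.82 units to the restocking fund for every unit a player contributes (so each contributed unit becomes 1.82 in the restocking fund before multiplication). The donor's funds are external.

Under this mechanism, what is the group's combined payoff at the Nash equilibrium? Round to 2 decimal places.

1030.85 dollars

The effective private return per unit is now 2.4 × 1.82 / 4 = 1.0920 > 1, so every player's dominant strategy flips to full contribution.
At the Nash equilibrium everyone contributes 59. Group total payoff = 2.4 × 1.82 × 236 = 1030.85.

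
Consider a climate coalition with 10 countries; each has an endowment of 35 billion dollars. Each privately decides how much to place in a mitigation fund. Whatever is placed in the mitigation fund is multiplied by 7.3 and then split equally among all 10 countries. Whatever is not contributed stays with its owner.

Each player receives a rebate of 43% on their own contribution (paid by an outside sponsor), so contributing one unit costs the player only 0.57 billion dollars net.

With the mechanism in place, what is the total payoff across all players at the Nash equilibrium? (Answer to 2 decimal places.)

The effective private return per unit is now (7.3/10) / 0.57 = 1.2807 > 1, so every player's dominant strategy flips to full contribution.
At the Nash equilibrium everyone contributes 35. Group total payoff = 10 × (35 × 0.43 + 7.3 × 35) = 2705.50.

2705.50 billion dollars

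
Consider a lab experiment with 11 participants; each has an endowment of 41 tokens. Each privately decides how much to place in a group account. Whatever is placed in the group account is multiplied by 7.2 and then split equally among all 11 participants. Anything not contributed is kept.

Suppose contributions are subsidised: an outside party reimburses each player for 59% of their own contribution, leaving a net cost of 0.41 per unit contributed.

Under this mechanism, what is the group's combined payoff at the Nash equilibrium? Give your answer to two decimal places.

The effective private return per unit is now (7.2/11) / 0.41 = 1.5965 > 1, so every player's dominant strategy flips to full contribution.
So the Nash equilibrium is full contribution by all 11; the group earns 11 × (41 × 0.59 + 7.2 × 41) = 3513.29.

3513.29 tokens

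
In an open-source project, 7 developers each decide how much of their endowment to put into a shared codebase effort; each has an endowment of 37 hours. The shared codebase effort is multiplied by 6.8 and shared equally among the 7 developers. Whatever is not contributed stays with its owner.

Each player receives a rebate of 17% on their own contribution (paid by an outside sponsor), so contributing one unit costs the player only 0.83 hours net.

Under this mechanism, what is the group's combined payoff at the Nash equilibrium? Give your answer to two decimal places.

The effective private return per unit is now (6.8/7) / 0.83 = 1.1704 > 1, so every player's dominant strategy flips to full contribution.
At the Nash equilibrium everyone contributes 37. Group total payoff = 7 × (37 × 0.17 + 6.8 × 37) = 1805.23.

1805.23 hours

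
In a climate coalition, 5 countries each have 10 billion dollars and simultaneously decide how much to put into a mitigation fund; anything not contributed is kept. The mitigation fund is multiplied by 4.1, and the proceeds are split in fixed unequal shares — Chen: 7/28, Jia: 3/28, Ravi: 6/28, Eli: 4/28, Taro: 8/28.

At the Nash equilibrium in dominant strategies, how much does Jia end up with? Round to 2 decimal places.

Each unit j contributes comes back to j as 4.1 × (j's share), so j prefers to contribute only if that share exceeds 1/4.1 = 0.2439; otherwise keeping the unit dominates.
Chen and Taro clear that bar, contributing 10 each; the remaining 3 contribute 0. Total contributed: 20.
Jia keeps 10 and receives 4.1 × 20 × 3/28 = 8.79 from the mitigation fund, for a payoff of 18.79.

18.79 billion dollars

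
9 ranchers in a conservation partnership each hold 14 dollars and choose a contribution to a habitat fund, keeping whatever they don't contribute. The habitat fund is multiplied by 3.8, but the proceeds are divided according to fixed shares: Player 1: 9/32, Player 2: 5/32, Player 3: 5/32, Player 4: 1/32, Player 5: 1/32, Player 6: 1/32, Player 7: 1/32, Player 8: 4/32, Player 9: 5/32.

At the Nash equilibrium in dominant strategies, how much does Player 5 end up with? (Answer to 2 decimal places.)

15.66 dollars

A player with share s gets back 3.8·s per unit contributed, so full contribution is dominant for anyone with s > 1/3.8 = 0.2632 and zero contribution is dominant for anyone below.
The only share above 0.2632 is Player 1's 9/32, contributing 14; the remaining 8 contribute 0. Total contributed: 14.
Player 5 keeps 14 and receives 3.8 × 14 × 1/32 = 1.66 from the habitat fund, for a payoff of 15.66.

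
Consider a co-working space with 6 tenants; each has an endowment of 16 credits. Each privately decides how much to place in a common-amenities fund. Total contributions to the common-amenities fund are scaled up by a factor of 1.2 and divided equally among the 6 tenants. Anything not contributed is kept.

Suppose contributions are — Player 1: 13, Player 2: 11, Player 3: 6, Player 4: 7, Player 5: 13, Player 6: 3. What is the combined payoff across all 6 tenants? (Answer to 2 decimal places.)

106.60 credits

Total contributed: 13 + 11 + 6 + 7 + 13 + 3 = 53; total kept: 6 × 16 − 53 = 43.
The common-amenities fund pays out 1.2 × 53 = 63.60 in aggregate.
Group total = 43 + 63.60 = 106.60.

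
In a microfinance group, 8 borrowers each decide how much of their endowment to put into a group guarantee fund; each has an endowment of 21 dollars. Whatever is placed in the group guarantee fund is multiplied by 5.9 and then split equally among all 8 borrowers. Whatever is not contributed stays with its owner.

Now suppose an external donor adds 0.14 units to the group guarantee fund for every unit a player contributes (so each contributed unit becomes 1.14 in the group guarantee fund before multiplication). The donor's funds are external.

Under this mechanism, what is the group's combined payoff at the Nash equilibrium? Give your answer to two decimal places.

168.00 dollars

The effective private return is 5.9 × 1.14 / 8 = 0.8408, which is still under 1, so the mechanism doesn't change anyone's dominant strategy: zero contribution.
At the Nash equilibrium no one contributes; group total payoff = 8 × 21 = 168.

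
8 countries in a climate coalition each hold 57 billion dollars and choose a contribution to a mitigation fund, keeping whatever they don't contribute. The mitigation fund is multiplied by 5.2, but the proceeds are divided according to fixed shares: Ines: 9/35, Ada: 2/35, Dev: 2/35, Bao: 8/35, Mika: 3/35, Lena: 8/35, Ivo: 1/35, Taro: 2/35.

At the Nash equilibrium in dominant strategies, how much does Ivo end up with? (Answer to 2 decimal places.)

82.41 billion dollars

Player j's private return per contributed unit is 5.2 × (j's share). Contributing is weakly dominant for j when that share is at least 1/5.2 = 0.1923, and contributing 0 is dominant otherwise.
Ines, Bao and Lena are above the threshold, contributing 57 each; the remaining 5 contribute 0. Total contributed: 171.
Ivo keeps 57 and receives 5.2 × 171 × 1/35 = 25.41 from the mitigation fund, for a payoff of 82.41.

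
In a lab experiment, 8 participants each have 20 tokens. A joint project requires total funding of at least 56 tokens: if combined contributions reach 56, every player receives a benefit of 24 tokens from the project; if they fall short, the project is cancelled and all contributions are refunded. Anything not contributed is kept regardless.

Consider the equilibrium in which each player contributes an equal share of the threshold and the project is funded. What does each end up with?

Equal share of the threshold: 56/8 = 7.
At this profile no one gains by cutting their contribution: any cut drops the total below 56, the project is cancelled, contributions are refunded, and the deviator ends with 20, which is less than 20 − 7 + 24 = 37. Contributing more than 7 just wastes the excess. So contributing exactly 7 is a best response.
Each player's payoff: 20 − 7 + 24 = 37.

37 tokens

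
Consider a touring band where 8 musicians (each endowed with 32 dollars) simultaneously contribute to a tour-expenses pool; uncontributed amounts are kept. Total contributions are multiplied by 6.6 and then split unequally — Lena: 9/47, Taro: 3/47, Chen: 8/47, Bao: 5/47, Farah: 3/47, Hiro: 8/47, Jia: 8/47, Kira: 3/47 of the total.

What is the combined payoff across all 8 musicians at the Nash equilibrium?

A player with share s gets back 6.6·s per unit contributed, so full contribution is dominant for anyone with s > 1/6.6 = 0.1515 and zero contribution is dominant for anyone below.
Lena, Chen, Hiro and Jia clear that bar, contributing 32 each; the remaining 4 contribute 0. Total contributed: 128.
The tour-expenses pool pays out 6.6 × 128 = 844.80 in total (split across the unequal shares, but the aggregate is all that matters for the group sum).
The 4 free-riders keep 32 each, adding 128. Group total = 128 + 844.80 = 972.80.

972.80 dollars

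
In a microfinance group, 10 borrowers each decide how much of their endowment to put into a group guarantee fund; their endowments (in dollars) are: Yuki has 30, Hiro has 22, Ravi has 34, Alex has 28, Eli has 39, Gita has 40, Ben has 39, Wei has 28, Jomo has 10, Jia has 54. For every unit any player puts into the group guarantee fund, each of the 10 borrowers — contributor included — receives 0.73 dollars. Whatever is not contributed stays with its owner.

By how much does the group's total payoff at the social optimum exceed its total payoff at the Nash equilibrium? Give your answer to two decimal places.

The private return per contributed unit is 0.73 < 1 for everyone, so the Nash equilibrium is zero contribution and the group total is Σ E_j = 30 + 22 + 34 + 28 + 39 + 40 + 39 + 28 + 10 + 54 = 324.
Each contributed unit returns 7.300 to the group, so the social optimum is full contribution by everyone: group total = 7.300 × 324 = 2365.20.
Efficiency loss = (7.300 − 1) × 324 = 2041.20.

2041.20 dollars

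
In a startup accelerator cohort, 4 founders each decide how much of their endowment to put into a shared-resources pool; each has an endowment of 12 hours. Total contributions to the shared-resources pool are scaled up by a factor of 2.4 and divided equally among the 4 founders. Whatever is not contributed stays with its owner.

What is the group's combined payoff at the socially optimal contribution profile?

115.20 hours

Each contributed unit returns 2.400 to the group as a whole (0.6000 to each of 4 players), which exceeds 1, so the social optimum is full contribution: group total = 2.400 × 48 = 115.20.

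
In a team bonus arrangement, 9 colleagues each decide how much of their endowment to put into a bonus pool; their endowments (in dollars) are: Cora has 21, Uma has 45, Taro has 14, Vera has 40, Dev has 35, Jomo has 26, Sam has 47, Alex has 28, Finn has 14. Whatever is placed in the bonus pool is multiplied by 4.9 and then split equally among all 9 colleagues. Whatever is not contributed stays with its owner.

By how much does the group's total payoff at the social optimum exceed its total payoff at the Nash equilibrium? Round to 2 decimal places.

The private return per contributed unit is 4.9/9 = 0.5444 < 1 for every player regardless of endowment, so the Nash equilibrium is zero contribution and the group total is Σ E_j = 21 + 45 + 14 + 40 + 35 + 26 + 47 + 28 + 14 = 270.
Each contributed unit returns 4.900 to the group, so the social optimum is full contribution by everyone: group total = 4.900 × 270 = 1323.00.
Efficiency loss = (4.900 − 1) × 270 = 1053.00.

1053.00 dollars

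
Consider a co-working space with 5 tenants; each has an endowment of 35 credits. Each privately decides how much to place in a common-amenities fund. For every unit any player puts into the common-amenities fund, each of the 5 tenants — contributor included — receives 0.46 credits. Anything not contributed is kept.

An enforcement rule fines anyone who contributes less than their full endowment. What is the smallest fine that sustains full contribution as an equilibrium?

Given the others contribute fully, the best deviation is to contribute 0 (any partial contribution still incurs the fine and gives up units whose private return 0.46 is below 1).
Deviating from 35 to 0 saves 35 credits but forfeits the deviator's share of the drop in the common-amenities fund: 0.46 × 35 = 16.10.
So the deviation gain is 35 − 16.10 = 18.90, and the fine must be at least 18.90 credits to wipe it out.

18.90 credits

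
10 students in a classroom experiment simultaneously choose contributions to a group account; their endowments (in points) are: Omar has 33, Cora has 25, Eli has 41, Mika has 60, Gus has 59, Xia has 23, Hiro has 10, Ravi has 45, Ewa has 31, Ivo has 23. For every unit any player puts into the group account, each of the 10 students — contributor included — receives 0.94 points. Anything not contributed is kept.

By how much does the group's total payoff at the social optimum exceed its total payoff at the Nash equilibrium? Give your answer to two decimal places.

The private return per contributed unit is 0.94 < 1 for everyone, so the Nash equilibrium is zero contribution and the group total is Σ E_j = 33 + 25 + 41 + 60 + 59 + 23 + 10 + 45 + 31 + 23 = 350.
Each contributed unit returns 9.400 to the group, so the social optimum is full contribution by everyone: group total = 9.400 × 350 = 3290.00.
Efficiency loss = (9.400 − 1) × 350 = 2940.00.

2940.00 points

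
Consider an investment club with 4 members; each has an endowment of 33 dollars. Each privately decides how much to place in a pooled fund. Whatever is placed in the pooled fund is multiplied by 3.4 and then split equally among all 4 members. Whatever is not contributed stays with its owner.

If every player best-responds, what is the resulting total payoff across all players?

132.00 dollars

Each contributed unit returns 3.4/4 = 0.8500 to its contributor — below 1 — so contributing 0 is dominant for every player. At the Nash equilibrium everyone keeps their 33, and the group total is 4 × 33 = 132.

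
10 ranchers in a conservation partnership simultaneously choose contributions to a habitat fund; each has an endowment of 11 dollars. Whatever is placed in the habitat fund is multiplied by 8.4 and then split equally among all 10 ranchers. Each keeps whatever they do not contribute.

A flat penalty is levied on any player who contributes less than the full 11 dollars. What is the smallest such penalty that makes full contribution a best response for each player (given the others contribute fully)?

1.76 dollars

Given the others contribute fully, the best deviation is to contribute 0 (any partial contribution still incurs the fine and gives up units whose private return 0.8400 is below 1).
Deviating from 11 to 0 saves 11 dollars but forfeits the deviator's share of the drop in the habitat fund: 8.4/10 × 11 = 9.24.
So the deviation gain is 11 − 9.24 = 1.76, and the fine must be at least 1.76 dollars to wipe it out.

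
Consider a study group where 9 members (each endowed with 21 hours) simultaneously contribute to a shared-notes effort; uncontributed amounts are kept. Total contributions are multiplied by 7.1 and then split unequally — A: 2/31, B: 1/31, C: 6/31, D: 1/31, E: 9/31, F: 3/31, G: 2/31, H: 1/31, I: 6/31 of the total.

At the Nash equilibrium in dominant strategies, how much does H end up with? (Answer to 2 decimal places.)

A player with share s gets back 7.1·s per unit contributed, so full contribution is dominant for anyone with s > 1/7.1 = 0.1408 and zero contribution is dominant for anyone below.
C, E and I clear that bar, contributing 21 each; the remaining 6 contribute 0. Total contributed: 63.
H keeps 21 and receives 7.1 × 63 × 1/31 = 14.43 from the shared-notes effort, for a payoff of 35.43.

35.43 hours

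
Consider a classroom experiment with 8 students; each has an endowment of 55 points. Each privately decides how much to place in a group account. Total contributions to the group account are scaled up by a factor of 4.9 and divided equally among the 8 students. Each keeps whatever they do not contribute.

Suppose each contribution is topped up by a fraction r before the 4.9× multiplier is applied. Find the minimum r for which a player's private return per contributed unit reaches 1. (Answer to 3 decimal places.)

0.633

With matching at rate r, one contributed unit becomes (1 + r) in the group account and returns 4.9 × (1 + r) / 8 to the contributor.
Setting this equal to 1: 1 + r = 8/4.9 = 1.6327.
So the minimum matching rate is r = 1.6327 − 1 = 0.633.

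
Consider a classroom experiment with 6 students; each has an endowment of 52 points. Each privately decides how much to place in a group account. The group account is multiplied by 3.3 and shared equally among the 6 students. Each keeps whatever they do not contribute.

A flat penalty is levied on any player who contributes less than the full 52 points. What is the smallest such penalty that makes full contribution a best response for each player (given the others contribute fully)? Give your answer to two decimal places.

23.40 points

Given the others contribute fully, the best deviation is to contribute 0 (any partial contribution still incurs the fine and gives up units whose private return 0.5500 is below 1).
Deviating from 52 to 0 saves 52 points but forfeits the deviator's share of the drop in the group account: 3.3/6 × 52 = 28.60.
So the deviation gain is 52 − 28.60 = 23.40, and the fine must be at least 23.40 points to wipe it out.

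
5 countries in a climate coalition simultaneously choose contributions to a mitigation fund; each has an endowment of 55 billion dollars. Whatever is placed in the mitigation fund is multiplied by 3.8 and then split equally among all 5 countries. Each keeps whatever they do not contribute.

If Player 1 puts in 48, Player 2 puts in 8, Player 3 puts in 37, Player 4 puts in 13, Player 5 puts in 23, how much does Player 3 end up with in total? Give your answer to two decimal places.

Total contributed: 48 + 8 + 37 + 13 + 23 = 129.
Each receives 3.8 × 129 / 5 = 98.04 from the mitigation fund.
Player 3 keeps 55 − 37 = 18, so Player 3's payoff is 18 + 98.04 = 116.04.

116.04 billion dollars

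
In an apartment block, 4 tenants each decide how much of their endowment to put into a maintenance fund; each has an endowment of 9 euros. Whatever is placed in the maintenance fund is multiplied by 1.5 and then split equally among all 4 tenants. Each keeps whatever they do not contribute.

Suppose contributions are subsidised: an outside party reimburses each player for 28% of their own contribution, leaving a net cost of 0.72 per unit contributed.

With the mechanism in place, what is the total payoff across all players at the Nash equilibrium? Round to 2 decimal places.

With the mechanism, a contributed unit returns (1.5/4) / 0.72 = 0.5208 per unit of net cost — still below 1 — so contributing 0 remains dominant for every player.
Everyone keeps their endowment and the group total is 4 × 9 = 36.

36.00 euros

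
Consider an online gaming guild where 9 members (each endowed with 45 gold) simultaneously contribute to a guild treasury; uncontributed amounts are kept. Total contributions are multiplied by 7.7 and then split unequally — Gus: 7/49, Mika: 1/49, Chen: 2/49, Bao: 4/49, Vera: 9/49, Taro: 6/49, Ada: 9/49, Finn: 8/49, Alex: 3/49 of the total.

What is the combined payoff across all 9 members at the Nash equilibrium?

Each unit j contributes comes back to j as 7.7 × (j's share), so j prefers to contribute only if that share exceeds 1/7.7 = 0.1299; otherwise keeping the unit dominates.
The shares above 0.1299 belong to Gus, Vera, Ada and Finn, contributing 45 each; the remaining 5 contribute 0. Total contributed: 180.
The guild treasury pays out 7.7 × 180 = 1386.00 in total (split across the unequal shares, but the aggregate is all that matters for the group sum).
The 5 free-riders keep 45 each, adding 225. Group total = 225 + 1386.00 = 1611.00.

1611.00 gold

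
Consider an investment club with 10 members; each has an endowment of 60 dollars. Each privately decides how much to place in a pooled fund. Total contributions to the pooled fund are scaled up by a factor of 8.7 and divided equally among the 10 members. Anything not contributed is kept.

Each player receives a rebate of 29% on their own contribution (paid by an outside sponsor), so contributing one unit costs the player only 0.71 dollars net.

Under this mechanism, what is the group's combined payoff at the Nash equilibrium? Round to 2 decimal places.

5394.00 dollars

The effective private return per unit is now (8.7/10) / 0.71 = 1.2254 > 1, so every player's dominant strategy flips to full contribution.
So the Nash equilibrium is full contribution by all 10; the group earns 10 × (60 × 0.29 + 8.7 × 60) = 5394.00.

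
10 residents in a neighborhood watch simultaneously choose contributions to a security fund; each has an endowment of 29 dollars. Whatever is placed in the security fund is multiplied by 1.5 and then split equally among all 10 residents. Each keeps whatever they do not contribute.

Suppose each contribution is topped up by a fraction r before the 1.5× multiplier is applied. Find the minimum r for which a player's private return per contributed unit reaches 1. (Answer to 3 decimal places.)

With matching at rate r, one contributed unit becomes (1 + r) in the security fund and returns 1.5 × (1 + r) / 10 to the contributor.
Setting this equal to 1: 1 + r = 10/1.5 = 6.6667.
So the minimum matching rate is r = 6.6667 − 1 = 5.667.

5.667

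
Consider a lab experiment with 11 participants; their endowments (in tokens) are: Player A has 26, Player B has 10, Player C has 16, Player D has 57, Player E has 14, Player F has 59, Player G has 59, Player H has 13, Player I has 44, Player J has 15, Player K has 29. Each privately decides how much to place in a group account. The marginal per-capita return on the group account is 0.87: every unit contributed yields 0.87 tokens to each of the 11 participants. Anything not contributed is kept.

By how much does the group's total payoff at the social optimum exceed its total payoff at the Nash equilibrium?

2930.94 tokens

The private return per contributed unit is 0.87 < 1 for everyone, so the Nash equilibrium is zero contribution and the group total is Σ E_j = 26 + 10 + 16 + 57 + 14 + 59 + 59 + 13 + 44 + 15 + 29 = 342.
Each contributed unit returns 9.570 to the group, so the social optimum is full contribution by everyone: group total = 9.570 × 342 = 3272.94.
Efficiency loss = (9.570 − 1) × 342 = 2930.94.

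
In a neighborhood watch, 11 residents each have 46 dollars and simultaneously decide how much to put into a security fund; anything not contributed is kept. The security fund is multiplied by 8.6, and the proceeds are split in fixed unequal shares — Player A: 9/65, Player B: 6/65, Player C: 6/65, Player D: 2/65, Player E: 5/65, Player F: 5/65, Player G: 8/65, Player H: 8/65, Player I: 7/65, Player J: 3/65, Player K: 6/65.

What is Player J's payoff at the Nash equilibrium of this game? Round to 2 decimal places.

100.78 dollars

Each unit j contributes comes back to j as 8.6 × (j's share), so j prefers to contribute only if that share exceeds 1/8.6 = 0.1163; otherwise keeping the unit dominates.
The shares above 0.1163 belong to Player A, Player G and Player H, contributing 46 each; the remaining 8 contribute 0. Total contributed: 138.
Player J keeps 46 and receives 8.6 × 138 × 3/65 = 54.78 from the security fund, for a payoff of 100.78.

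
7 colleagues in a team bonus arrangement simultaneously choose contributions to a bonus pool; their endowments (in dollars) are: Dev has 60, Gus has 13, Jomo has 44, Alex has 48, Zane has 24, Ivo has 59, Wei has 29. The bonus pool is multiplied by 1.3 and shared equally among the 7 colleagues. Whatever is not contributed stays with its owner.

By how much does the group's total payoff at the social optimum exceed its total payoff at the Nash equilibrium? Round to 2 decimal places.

The private return per contributed unit is 1.3/7 = 0.1857 < 1 for every player regardless of endowment, so the Nash equilibrium is zero contribution and the group total is Σ E_j = 60 + 13 + 44 + 48 + 24 + 59 + 29 = 277.
Each contributed unit returns 1.300 to the group, so the social optimum is full contribution by everyone: group total = 1.300 × 277 = 360.10.
Efficiency loss = (1.300 − 1) × 277 = 83.10.

83.10 dollars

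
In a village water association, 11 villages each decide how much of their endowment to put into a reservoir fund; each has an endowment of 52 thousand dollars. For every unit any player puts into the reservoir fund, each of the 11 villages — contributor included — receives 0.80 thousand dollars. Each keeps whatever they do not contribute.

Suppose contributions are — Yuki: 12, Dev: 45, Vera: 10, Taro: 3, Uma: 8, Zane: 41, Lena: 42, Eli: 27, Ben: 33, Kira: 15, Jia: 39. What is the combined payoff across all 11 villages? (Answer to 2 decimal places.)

2717.00 thousand dollars

Total contributed: 12 + 45 + 10 + 3 + 8 + 41 + 42 + 27 + 33 + 15 + 39 = 275; total kept: 11 × 52 − 275 = 297.
The reservoir fund pays out 0.80 × 11 × 275 = 2420.00 in aggregate.
Group total = 297 + 2420.00 = 2717.00.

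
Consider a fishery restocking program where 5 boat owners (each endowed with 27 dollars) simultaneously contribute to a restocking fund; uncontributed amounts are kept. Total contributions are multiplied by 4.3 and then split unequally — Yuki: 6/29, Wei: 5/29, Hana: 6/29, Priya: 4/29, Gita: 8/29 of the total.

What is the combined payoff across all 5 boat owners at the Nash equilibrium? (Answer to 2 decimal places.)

Player j's private return per contributed unit is 4.3 × (j's share). Contributing is weakly dominant for j when that share is at least 1/4.3 = 0.2326, and contributing 0 is dominant otherwise.
Gita alone (share 8/29) is above the threshold, contributing 27; the remaining 4 contribute 0. Total contributed: 27.
The restocking fund pays out 4.3 × 27 = 116.10 in total (split across the unequal shares, but the aggregate is all that matters for the group sum).
The 4 free-riders keep 27 each, adding 108. Group total = 108 + 116.10 = 224.10.

224.10 dollars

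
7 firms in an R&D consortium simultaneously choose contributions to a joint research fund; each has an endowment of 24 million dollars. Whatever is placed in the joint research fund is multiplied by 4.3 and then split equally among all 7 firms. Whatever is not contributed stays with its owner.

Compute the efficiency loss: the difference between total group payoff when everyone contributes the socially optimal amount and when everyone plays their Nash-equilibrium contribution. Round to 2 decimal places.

554.40 million dollars

Each contributed unit returns 4.3/7 = 0.6143 to its contributor — below 1 — so contributing 0 is dominant for every player. At the Nash equilibrium everyone keeps their 24, and the group total is 7 × 24 = 168.
Each contributed unit returns 4.300 to the group as a whole (0.6143 to each of 7 players), which exceeds 1, so the social optimum is full contribution: group total = 4.300 × 168 = 722.40.
Efficiency loss = 722.40 − 168 = 554.40.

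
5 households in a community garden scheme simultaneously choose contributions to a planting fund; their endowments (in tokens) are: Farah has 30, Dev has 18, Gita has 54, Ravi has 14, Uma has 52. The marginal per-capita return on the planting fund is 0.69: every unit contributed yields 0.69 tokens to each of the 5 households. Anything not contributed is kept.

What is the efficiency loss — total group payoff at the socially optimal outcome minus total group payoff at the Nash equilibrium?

411.60 tokens

The private return per contributed unit is 0.69 < 1 for everyone, so the Nash equilibrium is zero contribution and the group total is Σ E_j = 30 + 18 + 54 + 14 + 52 = 168.
Each contributed unit returns 3.450 to the group, so the social optimum is full contribution by everyone: group total = 3.450 × 168 = 579.60.
Efficiency loss = (3.450 − 1) × 168 = 411.60.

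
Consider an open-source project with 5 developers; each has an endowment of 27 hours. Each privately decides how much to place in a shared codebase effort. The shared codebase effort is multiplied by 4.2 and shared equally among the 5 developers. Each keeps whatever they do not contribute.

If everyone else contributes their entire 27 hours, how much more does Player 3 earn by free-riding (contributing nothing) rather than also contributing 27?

4.32 hours

Switching from a contribution of 27 to 0 lets Player 3 keep an extra 27 hours, but lowers the shared codebase effort by 27, which costs Player 3 their own share of that drop: 4.2/5 × 27 = 22.68.
Net gain = 27 − 22.68 = 4.32. The private return per contributed unit (0.8400) is below 1, so free-riding is indeed the best response regardless of what the others do.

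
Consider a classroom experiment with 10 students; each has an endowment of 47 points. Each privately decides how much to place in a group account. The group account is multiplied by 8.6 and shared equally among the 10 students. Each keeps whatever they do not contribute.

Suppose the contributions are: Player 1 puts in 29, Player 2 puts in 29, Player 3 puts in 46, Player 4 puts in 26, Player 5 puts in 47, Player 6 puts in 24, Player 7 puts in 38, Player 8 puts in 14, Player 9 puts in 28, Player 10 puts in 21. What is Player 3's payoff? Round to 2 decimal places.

Total contributed: 29 + 29 + 46 + 26 + 47 + 24 + 38 + 14 + 28 + 21 = 302.
Each receives 8.6 × 302 / 10 = 259.72 from the group account.
Player 3 keeps 47 − 46 = 1, so Player 3's payoff is 1 + 259.72 = 260.72.

260.72 points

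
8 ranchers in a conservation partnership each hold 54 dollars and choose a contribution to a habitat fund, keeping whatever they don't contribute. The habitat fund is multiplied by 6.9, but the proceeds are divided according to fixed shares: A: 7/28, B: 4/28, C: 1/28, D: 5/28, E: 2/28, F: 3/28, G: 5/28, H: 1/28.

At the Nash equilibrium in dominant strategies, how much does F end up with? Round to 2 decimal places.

173.76 dollars

Player j's private return per contributed unit is 6.9 × (j's share). Contributing is weakly dominant for j when that share is at least 1/6.9 = 0.1449, and contributing 0 is dominant otherwise.
The shares above 0.1449 belong to A, D and G, contributing 54 each; the remaining 5 contribute 0. Total contributed: 162.
F keeps 54 and receives 6.9 × 162 × 3/28 = 119.76 from the habitat fund, for a payoff of 173.76.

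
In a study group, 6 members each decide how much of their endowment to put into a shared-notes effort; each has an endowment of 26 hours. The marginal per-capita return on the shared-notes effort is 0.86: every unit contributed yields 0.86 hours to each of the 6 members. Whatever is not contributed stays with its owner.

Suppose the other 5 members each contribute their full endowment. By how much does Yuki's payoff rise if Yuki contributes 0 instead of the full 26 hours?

Switching from a contribution of 26 to 0 lets Yuki keep an extra 26 hours, but lowers the shared-notes effort by 26, which costs Yuki their own share of that drop: 0.86 × 26 = 22.36.
Net gain = 26 − 22.36 = 3.64. The private return per contributed unit (0.86) is below 1, so free-riding is indeed the best response regardless of what the others do.

3.64 hours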